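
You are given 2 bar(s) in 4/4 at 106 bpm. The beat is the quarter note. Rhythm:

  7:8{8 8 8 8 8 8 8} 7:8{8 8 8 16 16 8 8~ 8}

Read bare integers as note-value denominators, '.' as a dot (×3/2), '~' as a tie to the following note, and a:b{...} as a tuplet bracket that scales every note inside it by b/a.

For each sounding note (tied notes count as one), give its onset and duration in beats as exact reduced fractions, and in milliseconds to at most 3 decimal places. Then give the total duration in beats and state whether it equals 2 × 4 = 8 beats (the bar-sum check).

1) 0.0ms=0b +323.45ms=4/7b
2) 323.45ms=4/7b +323.45ms=4/7b
3) 646.9ms=8/7b +323.45ms=4/7b
4) 970.35ms=12/7b +323.45ms=4/7b
5) 1293.801ms=16/7b +323.45ms=4/7b
6) 1617.251ms=20/7b +323.45ms=4/7b
7) 1940.701ms=24/7b +323.45ms=4/7b
8) 2264.151ms=4b +323.45ms=4/7b
9) 2587.601ms=32/7b +323.45ms=4/7b
10) 2911.051ms=36/7b +323.45ms=4/7b
11) 3234.501ms=40/7b +161.725ms=2/7b
12) 3396.226ms=6b +161.725ms=2/7b
13) 3557.951ms=44/7b +323.45ms=4/7b
14) 3881.402ms=48/7b +646.9ms=8/7b
Σ=8b of 8 (106bpm 4/4) — PASS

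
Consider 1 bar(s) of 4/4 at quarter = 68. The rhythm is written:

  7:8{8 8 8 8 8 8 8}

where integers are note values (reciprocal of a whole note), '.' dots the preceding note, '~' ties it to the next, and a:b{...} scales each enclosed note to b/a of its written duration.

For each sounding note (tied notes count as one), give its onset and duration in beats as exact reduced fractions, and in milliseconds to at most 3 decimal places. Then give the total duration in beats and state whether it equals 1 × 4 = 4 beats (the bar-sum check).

1) 0.0ms=0b +504.202ms=4/7b
2) 504.202ms=4/7b +504.202ms=4/7b
3) 1008.403ms=8/7b +504.202ms=4/7b
4) 1512.605ms=12/7b +504.202ms=4/7b
5) 2016.807ms=16/7b +504.202ms=4/7b
6) 2521.008ms=20/7b +504.202ms=4/7b
7) 3025.21ms=24/7b +504.202ms=4/7b
Σ=4b of 4 (68bpm 4/4) — PASS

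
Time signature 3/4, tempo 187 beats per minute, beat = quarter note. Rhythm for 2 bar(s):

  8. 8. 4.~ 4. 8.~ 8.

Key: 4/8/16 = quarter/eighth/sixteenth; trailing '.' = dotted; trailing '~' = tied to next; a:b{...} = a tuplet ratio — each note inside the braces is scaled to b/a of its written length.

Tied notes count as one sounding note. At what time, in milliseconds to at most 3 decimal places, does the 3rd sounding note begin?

note 3 onset = 3/2b = 481.283ms

1. 0.0ms @ 0 + 240.642ms (3/4)
2. 240.642ms @ 3/4 + 240.642ms (3/4)
3. 481.283ms @ 3/2 + 962.567ms (3)
4. 1443.85ms @ 9/2 + 481.283ms (3/2)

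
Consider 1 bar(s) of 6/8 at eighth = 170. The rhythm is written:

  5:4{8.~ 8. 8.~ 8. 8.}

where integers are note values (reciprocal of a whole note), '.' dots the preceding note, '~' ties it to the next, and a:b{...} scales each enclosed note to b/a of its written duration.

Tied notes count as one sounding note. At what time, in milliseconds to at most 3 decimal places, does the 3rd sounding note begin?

1. 0.0ms @ 0 + 847.059ms (12/5)
2. 847.059ms @ 12/5 + 847.059ms (12/5)
3. 1694.118ms @ 24/5 + 423.529ms (6/5)

note 3 onset = 24/5b = 1694.118ms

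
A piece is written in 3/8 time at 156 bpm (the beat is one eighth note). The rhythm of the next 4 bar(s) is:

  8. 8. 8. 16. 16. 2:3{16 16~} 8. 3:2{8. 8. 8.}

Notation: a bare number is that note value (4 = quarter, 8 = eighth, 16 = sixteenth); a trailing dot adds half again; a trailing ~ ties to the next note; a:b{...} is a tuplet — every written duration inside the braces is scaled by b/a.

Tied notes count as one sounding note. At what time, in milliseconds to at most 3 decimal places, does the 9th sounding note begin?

1. 0.0ms @ 0 + 576.923ms (3/2)
2. 576.923ms @ 3/2 + 576.923ms (3/2)
3. 1153.846ms @ 3 + 576.923ms (3/2)
4. 1730.769ms @ 9/2 + 288.462ms (3/4)
5. 2019.231ms @ 21/4 + 288.462ms (3/4)
6. 2307.692ms @ 6 + 288.462ms (3/4)
7. 2596.154ms @ 27/4 + 865.385ms (9/4)
8. 3461.538ms @ 9 + 384.615ms (1)
9. 3846.154ms @ 10 + 384.615ms (1)
10. 4230.769ms @ 11 + 384.615ms (1)

note 9 onset = 10b = 3846.154ms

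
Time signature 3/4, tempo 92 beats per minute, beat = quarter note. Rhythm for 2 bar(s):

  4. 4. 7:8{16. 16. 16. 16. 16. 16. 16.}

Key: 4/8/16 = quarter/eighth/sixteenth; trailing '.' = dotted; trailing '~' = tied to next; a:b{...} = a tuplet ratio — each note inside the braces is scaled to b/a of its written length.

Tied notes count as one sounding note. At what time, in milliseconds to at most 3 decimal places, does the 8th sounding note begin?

1. 0.0ms @ 0 + 978.261ms (3/2)
2. 978.261ms @ 3/2 + 978.261ms (3/2)
3. 1956.522ms @ 3 + 279.503ms (3/7)
4. 2236.025ms @ 24/7 + 279.503ms (3/7)
5. 2515.528ms @ 27/7 + 279.503ms (3/7)
6. 2795.031ms @ 30/7 + 279.503ms (3/7)
7. 3074.534ms @ 33/7 + 279.503ms (3/7)
8. 3354.037ms @ 36/7 + 279.503ms (3/7)
9. 3633.54ms @ 39/7 + 279.503ms (3/7)

note 8 onset = 36/7b = 3354.037ms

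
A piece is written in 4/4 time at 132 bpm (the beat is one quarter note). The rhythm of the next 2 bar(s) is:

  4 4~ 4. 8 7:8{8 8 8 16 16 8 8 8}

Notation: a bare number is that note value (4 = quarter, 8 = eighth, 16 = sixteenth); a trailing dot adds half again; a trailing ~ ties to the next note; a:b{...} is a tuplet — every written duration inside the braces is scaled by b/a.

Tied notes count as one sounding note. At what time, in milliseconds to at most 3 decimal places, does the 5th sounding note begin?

1. 0.0ms @ 0 + 454.545ms (1)
2. 454.545ms @ 1 + 1136.364ms (5/2)
3. 1590.909ms @ 7/2 + 227.273ms (1/2)
4. 1818.182ms @ 4 + 259.74ms (4/7)
5. 2077.922ms @ 32/7 + 259.74ms (4/7)
6. 2337.662ms @ 36/7 + 259.74ms (4/7)
7. 2597.403ms @ 40/7 + 129.87ms (2/7)
8. 2727.273ms @ 6 + 129.87ms (2/7)
9. 2857.143ms @ 44/7 + 259.74ms (4/7)
10. 3116.883ms @ 48/7 + 259.74ms (4/7)
11. 3376.623ms @ 52/7 + 259.74ms (4/7)

note 5 onset = 32/7b = 2077.922ms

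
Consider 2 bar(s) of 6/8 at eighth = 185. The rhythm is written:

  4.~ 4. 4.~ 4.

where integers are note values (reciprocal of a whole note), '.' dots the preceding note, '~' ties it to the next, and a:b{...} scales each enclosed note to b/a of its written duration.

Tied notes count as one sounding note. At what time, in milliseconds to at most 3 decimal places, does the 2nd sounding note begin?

1. 0.0ms @ 0 + 1945.946ms (6)
2. 1945.946ms @ 6 + 1945.946ms (6)

note 2 onset = 6b = 1945.946ms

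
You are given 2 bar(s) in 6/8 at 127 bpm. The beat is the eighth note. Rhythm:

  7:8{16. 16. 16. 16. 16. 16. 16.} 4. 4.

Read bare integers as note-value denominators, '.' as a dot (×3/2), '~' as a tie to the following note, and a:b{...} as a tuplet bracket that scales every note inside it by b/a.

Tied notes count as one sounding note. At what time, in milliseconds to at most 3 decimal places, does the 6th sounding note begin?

note 6 onset = 30/7b = 2024.747ms

1. 0.0ms @ 0 + 404.949ms (6/7)
2. 404.949ms @ 6/7 + 404.949ms (6/7)
3. 809.899ms @ 12/7 + 404.949ms (6/7)
4. 1214.848ms @ 18/7 + 404.949ms (6/7)
5. 1619.798ms @ 24/7 + 404.949ms (6/7)
6. 2024.747ms @ 30/7 + 404.949ms (6/7)
7. 2429.696ms @ 36/7 + 404.949ms (6/7)
8. 2834.646ms @ 6 + 1417.323ms (3)
9. 4251.969ms @ 9 + 1417.323ms (3)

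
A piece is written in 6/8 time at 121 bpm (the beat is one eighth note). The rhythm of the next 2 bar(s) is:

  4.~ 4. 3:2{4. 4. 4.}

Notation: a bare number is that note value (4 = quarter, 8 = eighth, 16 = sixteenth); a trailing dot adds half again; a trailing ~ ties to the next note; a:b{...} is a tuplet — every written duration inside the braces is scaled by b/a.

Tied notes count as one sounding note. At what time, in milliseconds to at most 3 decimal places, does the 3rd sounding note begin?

note 3 onset = 8b = 3966.942ms

1. 0.0ms @ 0 + 2975.207ms (6)
2. 2975.207ms @ 6 + 991.736ms (2)
3. 3966.942ms @ 8 + 991.736ms (2)
4. 4958.678ms @ 10 + 991.736ms (2)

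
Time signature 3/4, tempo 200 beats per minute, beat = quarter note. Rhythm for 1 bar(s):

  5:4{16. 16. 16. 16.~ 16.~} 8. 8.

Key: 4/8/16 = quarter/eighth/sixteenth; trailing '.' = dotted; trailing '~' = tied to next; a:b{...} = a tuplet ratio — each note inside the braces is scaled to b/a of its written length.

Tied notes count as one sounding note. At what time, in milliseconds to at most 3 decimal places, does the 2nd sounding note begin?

1. 0.0ms @ 0 + 90.0ms (3/10)
2. 90.0ms @ 3/10 + 90.0ms (3/10)
3. 180.0ms @ 3/5 + 90.0ms (3/10)
4. 270.0ms @ 9/10 + 405.0ms (27/20)
5. 675.0ms @ 9/4 + 225.0ms (3/4)

note 2 onset = 3/10b = 90.0ms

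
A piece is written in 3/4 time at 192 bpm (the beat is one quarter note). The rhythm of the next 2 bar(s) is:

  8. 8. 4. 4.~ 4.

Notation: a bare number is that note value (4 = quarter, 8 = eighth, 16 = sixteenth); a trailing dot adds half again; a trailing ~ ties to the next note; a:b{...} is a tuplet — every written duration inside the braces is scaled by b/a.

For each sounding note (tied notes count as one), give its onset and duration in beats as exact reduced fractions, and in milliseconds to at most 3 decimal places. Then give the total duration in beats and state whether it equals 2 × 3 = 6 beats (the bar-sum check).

1) 0.0ms=0b +234.375ms=3/4b
2) 234.375ms=3/4b +234.375ms=3/4b
3) 468.75ms=3/2b +468.75ms=3/2b
4) 937.5ms=3b +937.5ms=3b
Σ=6b of 6 (192bpm 3/4) — PASS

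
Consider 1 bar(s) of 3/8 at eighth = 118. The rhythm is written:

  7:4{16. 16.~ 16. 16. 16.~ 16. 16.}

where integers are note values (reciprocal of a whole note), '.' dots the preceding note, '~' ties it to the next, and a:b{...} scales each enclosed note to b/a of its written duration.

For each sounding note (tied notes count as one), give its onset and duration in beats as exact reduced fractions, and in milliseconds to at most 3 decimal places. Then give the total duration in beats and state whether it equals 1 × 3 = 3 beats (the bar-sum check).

1) 0.0ms=0b +217.918ms=3/7b
2) 217.918ms=3/7b +435.835ms=6/7b
3) 653.753ms=9/7b +217.918ms=3/7b
4) 871.671ms=12/7b +435.835ms=6/7b
5) 1307.506ms=18/7b +217.918ms=3/7b
Σ=3b of 3 (118bpm 3/8) — PASS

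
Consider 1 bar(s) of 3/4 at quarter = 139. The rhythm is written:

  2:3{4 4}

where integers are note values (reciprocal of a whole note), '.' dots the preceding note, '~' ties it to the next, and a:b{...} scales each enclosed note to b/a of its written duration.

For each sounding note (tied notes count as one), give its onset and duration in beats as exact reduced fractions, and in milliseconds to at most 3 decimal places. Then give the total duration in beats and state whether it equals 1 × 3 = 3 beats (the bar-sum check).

1) 0.0ms=0b +647.482ms=3/2b
2) 647.482ms=3/2b +647.482ms=3/2b
Σ=3b of 3 (139bpm 3/4) — PASS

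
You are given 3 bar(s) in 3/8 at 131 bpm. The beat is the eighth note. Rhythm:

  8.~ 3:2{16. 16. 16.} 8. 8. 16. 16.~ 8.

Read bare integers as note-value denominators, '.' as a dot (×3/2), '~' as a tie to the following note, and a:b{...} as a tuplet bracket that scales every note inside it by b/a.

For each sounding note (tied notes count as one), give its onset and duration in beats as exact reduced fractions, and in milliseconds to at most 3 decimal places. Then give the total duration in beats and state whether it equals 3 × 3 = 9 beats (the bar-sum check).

1) 0.0ms=0b +916.031ms=2b
2) 916.031ms=2b +229.008ms=1/2b
3) 1145.038ms=5/2b +229.008ms=1/2b
4) 1374.046ms=3b +687.023ms=3/2b
5) 2061.069ms=9/2b +687.023ms=3/2b
6) 2748.092ms=6b +343.511ms=3/4b
7) 3091.603ms=27/4b +1030.534ms=9/4b
Σ=9b of 9 (131bpm 3/8) — PASS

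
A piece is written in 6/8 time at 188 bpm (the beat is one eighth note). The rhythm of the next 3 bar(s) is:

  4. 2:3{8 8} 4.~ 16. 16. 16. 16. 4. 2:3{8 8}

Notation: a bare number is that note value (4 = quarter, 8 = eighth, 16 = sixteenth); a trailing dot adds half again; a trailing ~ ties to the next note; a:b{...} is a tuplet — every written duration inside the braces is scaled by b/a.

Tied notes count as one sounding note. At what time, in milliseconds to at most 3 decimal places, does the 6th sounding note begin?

1. 0.0ms @ 0 + 957.447ms (3)
2. 957.447ms @ 3 + 478.723ms (3/2)
3. 1436.17ms @ 9/2 + 478.723ms (3/2)
4. 1914.894ms @ 6 + 1196.809ms (15/4)
5. 3111.702ms @ 39/4 + 239.362ms (3/4)
6. 3351.064ms @ 21/2 + 239.362ms (3/4)
7. 3590.426ms @ 45/4 + 239.362ms (3/4)
8. 3829.787ms @ 12 + 957.447ms (3)
9. 4787.234ms @ 15 + 478.723ms (3/2)
10. 5265.957ms @ 33/2 + 478.723ms (3/2)

note 6 onset = 21/2b = 3351.064ms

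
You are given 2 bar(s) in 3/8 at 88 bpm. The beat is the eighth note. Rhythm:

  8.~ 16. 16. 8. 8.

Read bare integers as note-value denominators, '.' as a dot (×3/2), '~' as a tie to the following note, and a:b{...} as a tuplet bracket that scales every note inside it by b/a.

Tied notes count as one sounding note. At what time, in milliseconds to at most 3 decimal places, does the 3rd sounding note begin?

note 3 onset = 3b = 2045.455ms

1. 0.0ms @ 0 + 1534.091ms (9/4)
2. 1534.091ms @ 9/4 + 511.364ms (3/4)
3. 2045.455ms @ 3 + 1022.727ms (3/2)
4. 3068.182ms @ 9/2 + 1022.727ms (3/2)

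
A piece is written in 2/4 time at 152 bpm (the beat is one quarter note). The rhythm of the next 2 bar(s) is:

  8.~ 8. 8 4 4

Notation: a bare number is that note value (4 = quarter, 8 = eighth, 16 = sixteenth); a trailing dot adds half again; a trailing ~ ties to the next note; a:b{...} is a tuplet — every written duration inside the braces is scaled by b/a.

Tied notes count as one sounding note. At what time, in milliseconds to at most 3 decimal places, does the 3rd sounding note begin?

note 3 onset = 2b = 789.474ms

1. 0.0ms @ 0 + 592.105ms (3/2)
2. 592.105ms @ 3/2 + 197.368ms (1/2)
3. 789.474ms @ 2 + 394.737ms (1)
4. 1184.211ms @ 3 + 394.737ms (1)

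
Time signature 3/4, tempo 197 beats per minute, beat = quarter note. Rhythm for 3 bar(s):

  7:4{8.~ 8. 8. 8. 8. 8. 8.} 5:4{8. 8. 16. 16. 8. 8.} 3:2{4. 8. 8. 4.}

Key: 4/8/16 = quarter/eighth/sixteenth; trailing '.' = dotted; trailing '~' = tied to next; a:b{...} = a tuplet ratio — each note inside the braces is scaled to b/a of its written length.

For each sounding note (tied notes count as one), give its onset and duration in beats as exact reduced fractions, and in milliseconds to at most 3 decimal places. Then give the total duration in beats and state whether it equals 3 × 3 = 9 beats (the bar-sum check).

1) 0.0ms=0b +261.059ms=6/7b
2) 261.059ms=6/7b +130.529ms=3/7b
3) 391.588ms=9/7b +130.529ms=3/7b
4) 522.117ms=12/7b +130.529ms=3/7b
5) 652.647ms=15/7b +130.529ms=3/7b
6) 783.176ms=18/7b +130.529ms=3/7b
7) 913.706ms=3b +182.741ms=3/5b
8) 1096.447ms=18/5b +182.741ms=3/5b
9) 1279.188ms=21/5b +91.371ms=3/10b
10) 1370.558ms=9/2b +91.371ms=3/10b
11) 1461.929ms=24/5b +182.741ms=3/5b
12) 1644.67ms=27/5b +182.741ms=3/5b
13) 1827.411ms=6b +304.569ms=1b
14) 2131.98ms=7b +152.284ms=1/2b
15) 2284.264ms=15/2b +152.284ms=1/2b
16) 2436.548ms=8b +304.569ms=1b
Σ=9b of 9 (197bpm 3/4) — PASS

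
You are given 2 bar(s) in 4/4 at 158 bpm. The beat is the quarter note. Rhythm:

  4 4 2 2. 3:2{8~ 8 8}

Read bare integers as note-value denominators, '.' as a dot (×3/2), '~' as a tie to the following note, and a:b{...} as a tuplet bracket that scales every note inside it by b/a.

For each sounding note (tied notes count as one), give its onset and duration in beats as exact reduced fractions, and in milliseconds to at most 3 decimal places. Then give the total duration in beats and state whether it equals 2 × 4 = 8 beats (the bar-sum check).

1) 0.0ms=0b +379.747ms=1b
2) 379.747ms=1b +379.747ms=1b
3) 759.494ms=2b +759.494ms=2b
4) 1518.987ms=4b +1139.241ms=3b
5) 2658.228ms=7b +253.165ms=2/3b
6) 2911.392ms=23/3b +126.582ms=1/3b
Σ=8b of 8 (158bpm 4/4) — PASS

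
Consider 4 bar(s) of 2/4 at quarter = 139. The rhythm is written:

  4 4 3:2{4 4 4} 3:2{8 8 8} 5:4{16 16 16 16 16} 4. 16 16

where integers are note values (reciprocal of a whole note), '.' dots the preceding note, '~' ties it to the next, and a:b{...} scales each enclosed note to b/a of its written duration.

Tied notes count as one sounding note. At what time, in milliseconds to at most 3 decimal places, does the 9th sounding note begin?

1. 0.0ms @ 0 + 431.655ms (1)
2. 431.655ms @ 1 + 431.655ms (1)
3. 863.309ms @ 2 + 287.77ms (2/3)
4. 1151.079ms @ 8/3 + 287.77ms (2/3)
5. 1438.849ms @ 10/3 + 287.77ms (2/3)
6. 1726.619ms @ 4 + 143.885ms (1/3)
7. 1870.504ms @ 13/3 + 143.885ms (1/3)
8. 2014.388ms @ 14/3 + 143.885ms (1/3)
9. 2158.273ms @ 5 + 86.331ms (1/5)
10. 2244.604ms @ 26/5 + 86.331ms (1/5)
11. 2330.935ms @ 27/5 + 86.331ms (1/5)
12. 2417.266ms @ 28/5 + 86.331ms (1/5)
13. 2503.597ms @ 29/5 + 86.331ms (1/5)
14. 2589.928ms @ 6 + 647.482ms (3/2)
15. 3237.41ms @ 15/2 + 107.914ms (1/4)
16. 3345.324ms @ 31/4 + 107.914ms (1/4)

note 9 onset = 5b = 2158.273ms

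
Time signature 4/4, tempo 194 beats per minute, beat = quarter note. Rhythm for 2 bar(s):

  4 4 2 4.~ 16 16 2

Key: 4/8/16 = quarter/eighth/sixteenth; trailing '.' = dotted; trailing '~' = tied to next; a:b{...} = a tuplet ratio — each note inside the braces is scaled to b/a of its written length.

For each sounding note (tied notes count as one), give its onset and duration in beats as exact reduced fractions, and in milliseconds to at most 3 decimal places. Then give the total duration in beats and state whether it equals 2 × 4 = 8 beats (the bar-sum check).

1) 0.0ms=0b +309.278ms=1b
2) 309.278ms=1b +309.278ms=1b
3) 618.557ms=2b +618.557ms=2b
4) 1237.113ms=4b +541.237ms=7/4b
5) 1778.351ms=23/4b +77.32ms=1/4b
6) 1855.67ms=6b +618.557ms=2b
Σ=8b of 8 (194bpm 4/4) — PASS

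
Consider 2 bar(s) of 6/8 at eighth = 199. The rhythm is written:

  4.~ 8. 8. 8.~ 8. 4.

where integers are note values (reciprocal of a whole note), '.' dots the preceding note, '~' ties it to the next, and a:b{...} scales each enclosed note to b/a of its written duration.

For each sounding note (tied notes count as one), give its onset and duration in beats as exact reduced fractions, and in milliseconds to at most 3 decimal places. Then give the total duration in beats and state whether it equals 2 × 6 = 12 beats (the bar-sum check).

1) 0.0ms=0b +1356.784ms=9/2b
2) 1356.784ms=9/2b +452.261ms=3/2b
3) 1809.045ms=6b +904.523ms=3b
4) 2713.568ms=9b +904.523ms=3b
Σ=12b of 12 (199bpm 6/8) — PASS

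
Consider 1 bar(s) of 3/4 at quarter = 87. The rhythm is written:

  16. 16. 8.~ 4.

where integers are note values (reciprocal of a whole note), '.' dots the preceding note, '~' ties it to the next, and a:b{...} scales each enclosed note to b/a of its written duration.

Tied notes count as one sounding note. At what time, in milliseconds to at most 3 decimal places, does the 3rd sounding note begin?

1. 0.0ms @ 0 + 258.621ms (3/8)
2. 258.621ms @ 3/8 + 258.621ms (3/8)
3. 517.241ms @ 3/4 + 1551.724ms (9/4)

note 3 onset = 3/4b = 517.241ms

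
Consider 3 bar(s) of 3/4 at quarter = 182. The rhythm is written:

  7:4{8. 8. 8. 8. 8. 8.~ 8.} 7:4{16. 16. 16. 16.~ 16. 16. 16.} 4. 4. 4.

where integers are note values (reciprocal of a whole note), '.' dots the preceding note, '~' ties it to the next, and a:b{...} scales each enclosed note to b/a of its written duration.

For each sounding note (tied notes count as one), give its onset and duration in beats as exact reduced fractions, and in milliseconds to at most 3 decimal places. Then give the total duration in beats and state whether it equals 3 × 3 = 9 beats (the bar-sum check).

1) 0.0ms=0b +141.287ms=3/7b
2) 141.287ms=3/7b +141.287ms=3/7b
3) 282.575ms=6/7b +141.287ms=3/7b
4) 423.862ms=9/7b +141.287ms=3/7b
5) 565.149ms=12/7b +141.287ms=3/7b
6) 706.436ms=15/7b +282.575ms=6/7b
7) 989.011ms=3b +70.644ms=3/14b
8) 1059.655ms=45/14b +70.644ms=3/14b
9) 1130.298ms=24/7b +70.644ms=3/14b
10) 1200.942ms=51/14b +141.287ms=3/7b
11) 1342.229ms=57/14b +70.644ms=3/14b
12) 1412.873ms=30/7b +70.644ms=3/14b
13) 1483.516ms=9/2b +494.505ms=3/2b
14) 1978.022ms=6b +494.505ms=3/2b
15) 2472.527ms=15/2b +494.505ms=3/2b
Σ=9b of 9 (182bpm 3/4) — PASS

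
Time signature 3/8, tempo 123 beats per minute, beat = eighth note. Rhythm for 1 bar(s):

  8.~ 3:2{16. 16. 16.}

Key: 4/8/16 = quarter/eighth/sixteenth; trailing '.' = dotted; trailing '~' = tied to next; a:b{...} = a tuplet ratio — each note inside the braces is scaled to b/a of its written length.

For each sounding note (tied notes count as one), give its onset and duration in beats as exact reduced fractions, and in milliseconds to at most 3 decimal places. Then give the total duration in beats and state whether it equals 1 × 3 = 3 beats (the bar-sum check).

1) 0.0ms=0b +975.61ms=2b
2) 975.61ms=2b +243.902ms=1/2b
3) 1219.512ms=5/2b +243.902ms=1/2b
Σ=3b of 3 (123bpm 3/8) — PASS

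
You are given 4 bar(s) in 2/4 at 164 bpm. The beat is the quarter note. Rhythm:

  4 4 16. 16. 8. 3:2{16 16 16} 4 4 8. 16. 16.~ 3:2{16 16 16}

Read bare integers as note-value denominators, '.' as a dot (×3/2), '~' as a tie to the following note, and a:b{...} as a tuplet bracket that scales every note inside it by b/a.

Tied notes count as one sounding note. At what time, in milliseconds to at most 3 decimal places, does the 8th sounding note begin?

note 8 onset = 23/6b = 1402.439ms

1. 0.0ms @ 0 + 365.854ms (1)
2. 365.854ms @ 1 + 365.854ms (1)
3. 731.707ms @ 2 + 137.195ms (3/8)
4. 868.902ms @ 19/8 + 137.195ms (3/8)
5. 1006.098ms @ 11/4 + 274.39ms (3/4)
6. 1280.488ms @ 7/2 + 60.976ms (1/6)
7. 1341.463ms @ 11/3 + 60.976ms (1/6)
8. 1402.439ms @ 23/6 + 60.976ms (1/6)
9. 1463.415ms @ 4 + 365.854ms (1)
10. 1829.268ms @ 5 + 365.854ms (1)
11. 2195.122ms @ 6 + 274.39ms (3/4)
12. 2469.512ms @ 27/4 + 137.195ms (3/8)
13. 2606.707ms @ 57/8 + 198.171ms (13/24)
14. 2804.878ms @ 23/3 + 60.976ms (1/6)
15. 2865.854ms @ 47/6 + 60.976ms (1/6)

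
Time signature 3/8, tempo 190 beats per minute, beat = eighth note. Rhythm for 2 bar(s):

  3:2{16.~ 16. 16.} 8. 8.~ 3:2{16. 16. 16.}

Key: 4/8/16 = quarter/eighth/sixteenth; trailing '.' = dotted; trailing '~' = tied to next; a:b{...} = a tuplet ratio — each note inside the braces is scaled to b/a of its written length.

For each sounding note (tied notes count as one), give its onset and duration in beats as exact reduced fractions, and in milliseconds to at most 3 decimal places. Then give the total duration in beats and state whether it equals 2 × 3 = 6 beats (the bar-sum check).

1) 0.0ms=0b +315.789ms=1b
2) 315.789ms=1b +157.895ms=1/2b
3) 473.684ms=3/2b +473.684ms=3/2b
4) 947.368ms=3b +631.579ms=2b
5) 1578.947ms=5b +157.895ms=1/2b
6) 1736.842ms=11/2b +157.895ms=1/2b
Σ=6b of 6 (190bpm 3/8) — PASS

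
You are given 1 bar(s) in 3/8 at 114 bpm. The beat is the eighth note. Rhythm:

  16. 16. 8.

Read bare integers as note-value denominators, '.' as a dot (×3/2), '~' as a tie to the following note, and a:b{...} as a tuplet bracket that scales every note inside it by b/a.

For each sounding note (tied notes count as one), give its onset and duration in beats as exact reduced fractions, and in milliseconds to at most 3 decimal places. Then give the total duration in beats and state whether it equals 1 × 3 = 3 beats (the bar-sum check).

1) 0.0ms=0b +394.737ms=3/4b
2) 394.737ms=3/4b +394.737ms=3/4b
3) 789.474ms=3/2b +789.474ms=3/2b
Σ=3b of 3 (114bpm 3/8) — PASS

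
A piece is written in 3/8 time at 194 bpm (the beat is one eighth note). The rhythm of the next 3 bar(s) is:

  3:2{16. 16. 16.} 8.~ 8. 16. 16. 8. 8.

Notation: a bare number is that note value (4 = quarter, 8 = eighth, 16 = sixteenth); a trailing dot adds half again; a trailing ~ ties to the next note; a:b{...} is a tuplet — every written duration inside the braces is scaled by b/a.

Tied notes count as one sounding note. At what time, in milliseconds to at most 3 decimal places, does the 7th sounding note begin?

1. 0.0ms @ 0 + 154.639ms (1/2)
2. 154.639ms @ 1/2 + 154.639ms (1/2)
3. 309.278ms @ 1 + 154.639ms (1/2)
4. 463.918ms @ 3/2 + 927.835ms (3)
5. 1391.753ms @ 9/2 + 231.959ms (3/4)
6. 1623.711ms @ 21/4 + 231.959ms (3/4)
7. 1855.67ms @ 6 + 463.918ms (3/2)
8. 2319.588ms @ 15/2 + 463.918ms (3/2)

note 7 onset = 6b = 1855.67ms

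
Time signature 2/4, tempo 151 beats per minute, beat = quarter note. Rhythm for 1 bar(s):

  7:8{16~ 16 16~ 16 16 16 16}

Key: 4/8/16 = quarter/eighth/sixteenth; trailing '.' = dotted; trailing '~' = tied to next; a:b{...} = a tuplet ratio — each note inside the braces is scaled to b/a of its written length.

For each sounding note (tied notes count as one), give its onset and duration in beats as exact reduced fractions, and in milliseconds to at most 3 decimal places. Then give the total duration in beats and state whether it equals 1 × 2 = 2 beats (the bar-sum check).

1) 0.0ms=0b +227.058ms=4/7b
2) 227.058ms=4/7b +227.058ms=4/7b
3) 454.115ms=8/7b +113.529ms=2/7b
4) 567.644ms=10/7b +113.529ms=2/7b
5) 681.173ms=12/7b +113.529ms=2/7b
Σ=2b of 2 (151bpm 2/4) — PASS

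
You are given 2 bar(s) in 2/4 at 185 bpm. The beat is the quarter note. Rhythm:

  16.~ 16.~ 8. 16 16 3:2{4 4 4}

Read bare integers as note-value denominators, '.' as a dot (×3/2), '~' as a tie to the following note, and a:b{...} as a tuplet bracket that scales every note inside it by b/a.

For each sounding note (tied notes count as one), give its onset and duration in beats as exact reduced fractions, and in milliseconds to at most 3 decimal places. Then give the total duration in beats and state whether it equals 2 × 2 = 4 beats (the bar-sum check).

1) 0.0ms=0b +486.486ms=3/2b
2) 486.486ms=3/2b +81.081ms=1/4b
3) 567.568ms=7/4b +81.081ms=1/4b
4) 648.649ms=2b +216.216ms=2/3b
5) 864.865ms=8/3b +216.216ms=2/3b
6) 1081.081ms=10/3b +216.216ms=2/3b
Σ=4b of 4 (185bpm 2/4) — PASS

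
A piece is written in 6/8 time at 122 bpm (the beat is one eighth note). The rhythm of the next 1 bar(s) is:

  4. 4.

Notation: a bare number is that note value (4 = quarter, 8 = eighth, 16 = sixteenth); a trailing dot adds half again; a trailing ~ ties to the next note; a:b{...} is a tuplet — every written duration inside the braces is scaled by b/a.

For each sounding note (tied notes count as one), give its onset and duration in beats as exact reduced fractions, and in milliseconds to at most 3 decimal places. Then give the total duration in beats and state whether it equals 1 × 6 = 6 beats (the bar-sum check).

1) 0.0ms=0b +1475.41ms=3b
2) 1475.41ms=3b +1475.41ms=3b
Σ=6b of 6 (122bpm 6/8) — PASS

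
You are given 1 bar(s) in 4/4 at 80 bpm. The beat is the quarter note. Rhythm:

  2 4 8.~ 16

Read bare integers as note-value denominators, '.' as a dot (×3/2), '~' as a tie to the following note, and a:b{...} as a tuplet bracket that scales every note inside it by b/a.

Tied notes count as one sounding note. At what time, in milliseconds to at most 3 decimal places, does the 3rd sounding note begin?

note 3 onset = 3b = 2250.0ms

1. 0.0ms @ 0 + 1500.0ms (2)
2. 1500.0ms @ 2 + 750.0ms (1)
3. 2250.0ms @ 3 + 750.0ms (1)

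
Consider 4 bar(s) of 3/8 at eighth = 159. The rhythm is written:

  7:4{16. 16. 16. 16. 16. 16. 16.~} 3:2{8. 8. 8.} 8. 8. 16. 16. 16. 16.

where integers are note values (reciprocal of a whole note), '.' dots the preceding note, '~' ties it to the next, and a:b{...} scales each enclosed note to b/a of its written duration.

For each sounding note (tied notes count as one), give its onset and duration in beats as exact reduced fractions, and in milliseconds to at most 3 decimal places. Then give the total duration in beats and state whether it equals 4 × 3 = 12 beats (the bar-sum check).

1) 0.0ms=0b +161.725ms=3/7b
2) 161.725ms=3/7b +161.725ms=3/7b
3) 323.45ms=6/7b +161.725ms=3/7b
4) 485.175ms=9/7b +161.725ms=3/7b
5) 646.9ms=12/7b +161.725ms=3/7b
6) 808.625ms=15/7b +161.725ms=3/7b
7) 970.35ms=18/7b +539.084ms=10/7b
8) 1509.434ms=4b +377.358ms=1b
9) 1886.792ms=5b +377.358ms=1b
10) 2264.151ms=6b +566.038ms=3/2b
11) 2830.189ms=15/2b +566.038ms=3/2b
12) 3396.226ms=9b +283.019ms=3/4b
13) 3679.245ms=39/4b +283.019ms=3/4b
14) 3962.264ms=21/2b +283.019ms=3/4b
15) 4245.283ms=45/4b +283.019ms=3/4b
Σ=12b of 12 (159bpm 3/8) — PASS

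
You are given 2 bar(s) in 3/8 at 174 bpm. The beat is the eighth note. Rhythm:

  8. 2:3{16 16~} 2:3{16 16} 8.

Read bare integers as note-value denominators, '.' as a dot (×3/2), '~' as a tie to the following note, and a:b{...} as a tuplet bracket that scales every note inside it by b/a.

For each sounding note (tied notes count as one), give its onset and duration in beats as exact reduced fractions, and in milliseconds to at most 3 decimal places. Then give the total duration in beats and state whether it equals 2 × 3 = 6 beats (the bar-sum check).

1) 0.0ms=0b +517.241ms=3/2b
2) 517.241ms=3/2b +258.621ms=3/4b
3) 775.862ms=9/4b +517.241ms=3/2b
4) 1293.103ms=15/4b +258.621ms=3/4b
5) 1551.724ms=9/2b +517.241ms=3/2b
Σ=6b of 6 (174bpm 3/8) — PASS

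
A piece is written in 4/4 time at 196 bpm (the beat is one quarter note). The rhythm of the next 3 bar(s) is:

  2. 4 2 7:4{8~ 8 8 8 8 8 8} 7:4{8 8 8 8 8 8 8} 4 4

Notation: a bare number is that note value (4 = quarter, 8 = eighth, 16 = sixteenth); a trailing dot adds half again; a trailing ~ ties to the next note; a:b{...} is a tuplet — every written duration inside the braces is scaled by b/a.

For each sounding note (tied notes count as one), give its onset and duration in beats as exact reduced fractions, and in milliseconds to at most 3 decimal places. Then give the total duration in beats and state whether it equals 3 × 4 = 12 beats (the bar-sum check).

1) 0.0ms=0b +918.367ms=3b
2) 918.367ms=3b +306.122ms=1b
3) 1224.49ms=4b +612.245ms=2b
4) 1836.735ms=6b +174.927ms=4/7b
5) 2011.662ms=46/7b +87.464ms=2/7b
6) 2099.125ms=48/7b +87.464ms=2/7b
7) 2186.589ms=50/7b +87.464ms=2/7b
8) 2274.052ms=52/7b +87.464ms=2/7b
9) 2361.516ms=54/7b +87.464ms=2/7b
10) 2448.98ms=8b +87.464ms=2/7b
11) 2536.443ms=58/7b +87.464ms=2/7b
12) 2623.907ms=60/7b +87.464ms=2/7b
13) 2711.37ms=62/7b +87.464ms=2/7b
14) 2798.834ms=64/7b +87.464ms=2/7b
15) 2886.297ms=66/7b +87.464ms=2/7b
16) 2973.761ms=68/7b +87.464ms=2/7b
17) 3061.224ms=10b +306.122ms=1b
18) 3367.347ms=11b +306.122ms=1b
Σ=12b of 12 (196bpm 4/4) — PASS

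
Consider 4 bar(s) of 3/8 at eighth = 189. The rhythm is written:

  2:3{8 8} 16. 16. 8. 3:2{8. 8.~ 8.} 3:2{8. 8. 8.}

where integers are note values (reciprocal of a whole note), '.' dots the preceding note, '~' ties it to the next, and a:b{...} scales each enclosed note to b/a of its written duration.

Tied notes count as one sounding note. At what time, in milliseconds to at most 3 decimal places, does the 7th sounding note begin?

1. 0.0ms @ 0 + 476.19ms (3/2)
2. 476.19ms @ 3/2 + 476.19ms (3/2)
3. 952.381ms @ 3 + 238.095ms (3/4)
4. 1190.476ms @ 15/4 + 238.095ms (3/4)
5. 1428.571ms @ 9/2 + 476.19ms (3/2)
6. 1904.762ms @ 6 + 317.46ms (1)
7. 2222.222ms @ 7 + 634.921ms (2)
8. 2857.143ms @ 9 + 317.46ms (1)
9. 3174.603ms @ 10 + 317.46ms (1)
10. 3492.063ms @ 11 + 317.46ms (1)

note 7 onset = 7b = 2222.222ms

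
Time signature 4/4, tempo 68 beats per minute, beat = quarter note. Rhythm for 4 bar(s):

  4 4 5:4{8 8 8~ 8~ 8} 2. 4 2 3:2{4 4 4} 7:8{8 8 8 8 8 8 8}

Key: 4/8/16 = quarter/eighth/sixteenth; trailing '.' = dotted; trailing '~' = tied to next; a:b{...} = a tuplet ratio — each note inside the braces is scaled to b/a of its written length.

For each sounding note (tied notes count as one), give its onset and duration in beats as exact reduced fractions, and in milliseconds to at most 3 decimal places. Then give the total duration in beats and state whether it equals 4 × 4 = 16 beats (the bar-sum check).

1) 0.0ms=0b +882.353ms=1b
2) 882.353ms=1b +882.353ms=1b
3) 1764.706ms=2b +352.941ms=2/5b
4) 2117.647ms=12/5b +352.941ms=2/5b
5) 2470.588ms=14/5b +1058.824ms=6/5b
6) 3529.412ms=4b +2647.059ms=3b
7) 6176.471ms=7b +882.353ms=1b
8) 7058.824ms=8b +1764.706ms=2b
9) 8823.529ms=10b +588.235ms=2/3b
10) 9411.765ms=32/3b +588.235ms=2/3b
11) 10000.0ms=34/3b +588.235ms=2/3b
12) 10588.235ms=12b +504.202ms=4/7b
13) 11092.437ms=88/7b +504.202ms=4/7b
14) 11596.639ms=92/7b +504.202ms=4/7b
15) 12100.84ms=96/7b +504.202ms=4/7b
16) 12605.042ms=100/7b +504.202ms=4/7b
17) 13109.244ms=104/7b +504.202ms=4/7b
18) 13613.445ms=108/7b +504.202ms=4/7b
Σ=16b of 16 (68bpm 4/4) — PASS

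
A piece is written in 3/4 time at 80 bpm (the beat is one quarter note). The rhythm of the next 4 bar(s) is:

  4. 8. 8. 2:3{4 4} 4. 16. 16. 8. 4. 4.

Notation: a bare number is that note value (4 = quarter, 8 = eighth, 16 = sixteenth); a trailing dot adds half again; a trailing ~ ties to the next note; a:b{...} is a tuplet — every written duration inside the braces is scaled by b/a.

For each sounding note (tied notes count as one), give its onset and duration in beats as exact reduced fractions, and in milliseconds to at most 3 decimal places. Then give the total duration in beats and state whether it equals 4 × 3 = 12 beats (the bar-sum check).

1) 0.0ms=0b +1125.0ms=3/2b
2) 1125.0ms=3/2b +562.5ms=3/4b
3) 1687.5ms=9/4b +562.5ms=3/4b
4) 2250.0ms=3b +1125.0ms=3/2b
5) 3375.0ms=9/2b +1125.0ms=3/2b
6) 4500.0ms=6b +1125.0ms=3/2b
7) 5625.0ms=15/2b +281.25ms=3/8b
8) 5906.25ms=63/8b +281.25ms=3/8b
9) 6187.5ms=33/4b +562.5ms=3/4b
10) 6750.0ms=9b +1125.0ms=3/2b
11) 7875.0ms=21/2b +1125.0ms=3/2b
Σ=12b of 12 (80bpm 3/4) — PASS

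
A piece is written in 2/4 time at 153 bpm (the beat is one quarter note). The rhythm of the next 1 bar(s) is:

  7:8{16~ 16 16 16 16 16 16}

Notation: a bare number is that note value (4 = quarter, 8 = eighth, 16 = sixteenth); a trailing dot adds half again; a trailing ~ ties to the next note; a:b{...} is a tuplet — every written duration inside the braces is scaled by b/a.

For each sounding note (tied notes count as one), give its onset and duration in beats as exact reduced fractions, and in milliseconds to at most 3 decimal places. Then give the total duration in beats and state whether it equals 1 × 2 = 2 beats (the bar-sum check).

1) 0.0ms=0b +224.09ms=4/7b
2) 224.09ms=4/7b +112.045ms=2/7b
3) 336.134ms=6/7b +112.045ms=2/7b
4) 448.179ms=8/7b +112.045ms=2/7b
5) 560.224ms=10/7b +112.045ms=2/7b
6) 672.269ms=12/7b +112.045ms=2/7b
Σ=2b of 2 (153bpm 2/4) — PASS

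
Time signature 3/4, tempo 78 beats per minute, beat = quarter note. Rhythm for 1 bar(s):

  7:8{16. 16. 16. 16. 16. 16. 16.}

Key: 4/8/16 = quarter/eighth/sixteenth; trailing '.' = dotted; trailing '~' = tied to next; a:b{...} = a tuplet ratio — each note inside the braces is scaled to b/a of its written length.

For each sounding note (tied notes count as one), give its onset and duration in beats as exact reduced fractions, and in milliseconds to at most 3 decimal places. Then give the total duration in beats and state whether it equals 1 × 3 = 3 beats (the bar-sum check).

1) 0.0ms=0b +329.67ms=3/7b
2) 329.67ms=3/7b +329.67ms=3/7b
3) 659.341ms=6/7b +329.67ms=3/7b
4) 989.011ms=9/7b +329.67ms=3/7b
5) 1318.681ms=12/7b +329.67ms=3/7b
6) 1648.352ms=15/7b +329.67ms=3/7b
7) 1978.022ms=18/7b +329.67ms=3/7b
Σ=3b of 3 (78bpm 3/4) — PASS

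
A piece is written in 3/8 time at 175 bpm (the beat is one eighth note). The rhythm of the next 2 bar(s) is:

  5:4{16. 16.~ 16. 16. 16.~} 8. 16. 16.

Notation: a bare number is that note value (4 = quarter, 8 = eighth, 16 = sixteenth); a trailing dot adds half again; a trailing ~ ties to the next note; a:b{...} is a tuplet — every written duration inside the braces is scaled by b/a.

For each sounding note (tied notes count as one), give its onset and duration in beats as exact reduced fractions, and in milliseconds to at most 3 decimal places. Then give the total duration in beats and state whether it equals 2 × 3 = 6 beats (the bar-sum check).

1) 0.0ms=0b +205.714ms=3/5b
2) 205.714ms=3/5b +411.429ms=6/5b
3) 617.143ms=9/5b +205.714ms=3/5b
4) 822.857ms=12/5b +720.0ms=21/10b
5) 1542.857ms=9/2b +257.143ms=3/4b
6) 1800.0ms=21/4b +257.143ms=3/4b
Σ=6b of 6 (175bpm 3/8) — PASS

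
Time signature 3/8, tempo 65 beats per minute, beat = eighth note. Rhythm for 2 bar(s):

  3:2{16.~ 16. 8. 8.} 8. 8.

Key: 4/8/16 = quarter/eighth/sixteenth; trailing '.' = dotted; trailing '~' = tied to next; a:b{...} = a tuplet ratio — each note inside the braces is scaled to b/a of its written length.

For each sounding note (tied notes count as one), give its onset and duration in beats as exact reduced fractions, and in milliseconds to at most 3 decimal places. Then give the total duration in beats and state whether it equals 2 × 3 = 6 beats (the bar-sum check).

1) 0.0ms=0b +923.077ms=1b
2) 923.077ms=1b +923.077ms=1b
3) 1846.154ms=2b +923.077ms=1b
4) 2769.231ms=3b +1384.615ms=3/2b
5) 4153.846ms=9/2b +1384.615ms=3/2b
Σ=6b of 6 (65bpm 3/8) — PASS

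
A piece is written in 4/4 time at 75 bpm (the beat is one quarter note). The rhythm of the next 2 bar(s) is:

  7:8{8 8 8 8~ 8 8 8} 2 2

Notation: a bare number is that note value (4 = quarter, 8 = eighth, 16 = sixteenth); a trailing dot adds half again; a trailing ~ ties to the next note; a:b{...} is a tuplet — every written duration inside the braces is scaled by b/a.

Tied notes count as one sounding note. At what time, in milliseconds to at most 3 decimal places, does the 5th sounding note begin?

1. 0.0ms @ 0 + 457.143ms (4/7)
2. 457.143ms @ 4/7 + 457.143ms (4/7)
3. 914.286ms @ 8/7 + 457.143ms (4/7)
4. 1371.429ms @ 12/7 + 914.286ms (8/7)
5. 2285.714ms @ 20/7 + 457.143ms (4/7)
6. 2742.857ms @ 24/7 + 457.143ms (4/7)
7. 3200.0ms @ 4 + 1600.0ms (2)
8. 4800.0ms @ 6 + 1600.0ms (2)

note 5 onset = 20/7b = 2285.714ms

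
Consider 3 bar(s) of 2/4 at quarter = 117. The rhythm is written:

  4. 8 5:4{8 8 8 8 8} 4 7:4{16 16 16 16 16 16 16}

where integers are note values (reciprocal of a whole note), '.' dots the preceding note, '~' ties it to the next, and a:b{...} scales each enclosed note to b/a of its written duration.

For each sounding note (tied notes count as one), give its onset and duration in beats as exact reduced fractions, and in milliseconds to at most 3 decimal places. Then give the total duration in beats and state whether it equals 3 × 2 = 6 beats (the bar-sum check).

1) 0.0ms=0b +769.231ms=3/2b
2) 769.231ms=3/2b +256.41ms=1/2b
3) 1025.641ms=2b +205.128ms=2/5b
4) 1230.769ms=12/5b +205.128ms=2/5b
5) 1435.897ms=14/5b +205.128ms=2/5b
6) 1641.026ms=16/5b +205.128ms=2/5b
7) 1846.154ms=18/5b +205.128ms=2/5b
8) 2051.282ms=4b +512.821ms=1b
9) 2564.103ms=5b +73.26ms=1/7b
10) 2637.363ms=36/7b +73.26ms=1/7b
11) 2710.623ms=37/7b +73.26ms=1/7b
12) 2783.883ms=38/7b +73.26ms=1/7b
13) 2857.143ms=39/7b +73.26ms=1/7b
14) 2930.403ms=40/7b +73.26ms=1/7b
15) 3003.663ms=41/7b +73.26ms=1/7b
Σ=6b of 6 (117bpm 2/4) — PASS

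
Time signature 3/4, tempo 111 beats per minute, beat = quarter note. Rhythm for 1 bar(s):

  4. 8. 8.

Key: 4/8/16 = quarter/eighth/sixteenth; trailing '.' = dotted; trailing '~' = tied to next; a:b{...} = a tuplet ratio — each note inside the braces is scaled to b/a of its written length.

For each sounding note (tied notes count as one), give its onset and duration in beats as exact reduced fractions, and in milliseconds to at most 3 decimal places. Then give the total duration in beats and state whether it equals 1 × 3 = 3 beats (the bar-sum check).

1) 0.0ms=0b +810.811ms=3/2b
2) 810.811ms=3/2b +405.405ms=3/4b
3) 1216.216ms=9/4b +405.405ms=3/4b
Σ=3b of 3 (111bpm 3/4) — PASS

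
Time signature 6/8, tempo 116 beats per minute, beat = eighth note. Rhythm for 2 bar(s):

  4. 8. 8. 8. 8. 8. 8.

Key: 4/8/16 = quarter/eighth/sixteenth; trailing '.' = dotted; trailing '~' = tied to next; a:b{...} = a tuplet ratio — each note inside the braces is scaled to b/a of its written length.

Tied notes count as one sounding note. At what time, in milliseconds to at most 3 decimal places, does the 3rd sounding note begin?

1. 0.0ms @ 0 + 1551.724ms (3)
2. 1551.724ms @ 3 + 775.862ms (3/2)
3. 2327.586ms @ 9/2 + 775.862ms (3/2)
4. 3103.448ms @ 6 + 775.862ms (3/2)
5. 3879.31ms @ 15/2 + 775.862ms (3/2)
6. 4655.172ms @ 9 + 775.862ms (3/2)
7. 5431.034ms @ 21/2 + 775.862ms (3/2)

note 3 onset = 9/2b = 2327.586ms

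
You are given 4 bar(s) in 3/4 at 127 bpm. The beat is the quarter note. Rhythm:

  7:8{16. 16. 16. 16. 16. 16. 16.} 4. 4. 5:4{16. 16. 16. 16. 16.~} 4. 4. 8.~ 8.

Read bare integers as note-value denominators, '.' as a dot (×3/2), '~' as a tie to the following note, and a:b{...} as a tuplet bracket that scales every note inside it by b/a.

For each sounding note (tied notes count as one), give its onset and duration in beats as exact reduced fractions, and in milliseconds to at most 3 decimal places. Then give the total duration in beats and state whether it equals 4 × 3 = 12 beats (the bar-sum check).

1) 0.0ms=0b +202.475ms=3/7b
2) 202.475ms=3/7b +202.475ms=3/7b
3) 404.949ms=6/7b +202.475ms=3/7b
4) 607.424ms=9/7b +202.475ms=3/7b
5) 809.899ms=12/7b +202.475ms=3/7b
6) 1012.373ms=15/7b +202.475ms=3/7b
7) 1214.848ms=18/7b +202.475ms=3/7b
8) 1417.323ms=3b +708.661ms=3/2b
9) 2125.984ms=9/2b +708.661ms=3/2b
10) 2834.646ms=6b +141.732ms=3/10b
11) 2976.378ms=63/10b +141.732ms=3/10b
12) 3118.11ms=33/5b +141.732ms=3/10b
13) 3259.843ms=69/10b +141.732ms=3/10b
14) 3401.575ms=36/5b +850.394ms=9/5b
15) 4251.969ms=9b +708.661ms=3/2b
16) 4960.63ms=21/2b +708.661ms=3/2b
Σ=12b of 12 (127bpm 3/4) — PASS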